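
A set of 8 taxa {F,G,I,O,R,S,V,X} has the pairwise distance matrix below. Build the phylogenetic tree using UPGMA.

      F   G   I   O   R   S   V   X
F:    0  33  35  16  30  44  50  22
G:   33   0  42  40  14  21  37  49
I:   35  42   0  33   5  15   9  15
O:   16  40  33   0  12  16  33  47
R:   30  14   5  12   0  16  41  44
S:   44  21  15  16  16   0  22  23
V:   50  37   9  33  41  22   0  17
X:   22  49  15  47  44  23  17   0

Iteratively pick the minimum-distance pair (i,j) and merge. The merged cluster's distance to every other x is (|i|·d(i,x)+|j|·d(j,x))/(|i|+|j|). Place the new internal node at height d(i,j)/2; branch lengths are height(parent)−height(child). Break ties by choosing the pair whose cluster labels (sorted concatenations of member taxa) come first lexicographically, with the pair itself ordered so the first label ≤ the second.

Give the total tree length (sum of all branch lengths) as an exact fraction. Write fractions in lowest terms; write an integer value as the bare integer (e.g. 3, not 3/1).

iteration 1: select I,R (d=5); attach at lengths (5/2, 5/2); label the merged cluster IR
  updated: d(F,IR)=65/2, d(G,IR)=28, d(IR,O)=45/2, d(IR,S)=31/2, d(IR,V)=25, d(IR,X)=59/2
iteration 2: select IR,S (d=31/2); attach at lengths (21/4, 31/4); label the merged cluster IRS
  updated: d(F,IRS)=109/3, d(G,IRS)=77/3, d(IRS,O)=61/3, d(IRS,V)=24, d(IRS,X)=82/3
iteration 3: select F,O (d=16); attach at lengths (8, 8); label the merged cluster FO
  updated: d(FO,G)=73/2, d(FO,IRS)=85/3, d(FO,V)=83/2, d(FO,X)=69/2
iteration 4: select V,X (d=17); attach at lengths (17/2, 17/2); label the merged cluster VX
  updated: d(FO,VX)=38, d(G,VX)=43, d(IRS,VX)=77/3
iteration 5: select G,IRS (d=77/3); attach at lengths (77/6, 61/12); label the merged cluster GIRS
  updated: d(FO,GIRS)=243/8, d(GIRS,VX)=30
iteration 6: select GIRS,VX (d=30); attach at lengths (13/6, 13/2); label the merged cluster GIRSVX
  updated: d(FO,GIRSVX)=395/12
iteration 7: select FO,GIRSVX (d=395/12); attach at lengths (203/24, 35/24); label the merged cluster FGIORSVX
final tree: ((F:8,O:8):203/24,((G:77/6,((I:5/2,R:5/2):21/4,S:31/4):61/12):13/6,(V:17/2,X:17/2):13/2):35/24)
total length: 175/2

175/2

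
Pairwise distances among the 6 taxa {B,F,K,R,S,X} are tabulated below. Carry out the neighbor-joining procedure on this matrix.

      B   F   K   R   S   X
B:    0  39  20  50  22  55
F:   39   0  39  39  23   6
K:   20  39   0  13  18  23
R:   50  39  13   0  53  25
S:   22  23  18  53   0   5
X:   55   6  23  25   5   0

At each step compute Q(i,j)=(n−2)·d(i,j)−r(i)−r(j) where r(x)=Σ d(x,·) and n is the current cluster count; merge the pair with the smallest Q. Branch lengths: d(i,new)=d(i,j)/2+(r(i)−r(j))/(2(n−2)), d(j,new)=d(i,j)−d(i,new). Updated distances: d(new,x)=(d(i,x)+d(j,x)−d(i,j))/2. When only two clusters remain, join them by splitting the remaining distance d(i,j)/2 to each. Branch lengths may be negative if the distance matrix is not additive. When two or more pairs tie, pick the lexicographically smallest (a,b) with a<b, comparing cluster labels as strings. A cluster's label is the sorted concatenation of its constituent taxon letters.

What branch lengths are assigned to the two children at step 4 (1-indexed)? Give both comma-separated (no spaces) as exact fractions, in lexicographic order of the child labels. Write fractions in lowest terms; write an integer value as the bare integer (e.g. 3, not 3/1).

1. join K+R (d=13, Q=-241) ⇒ KR; edges |K|=-15/8, |R|=119/8
  updated: d(B,KR)=57/2, d(F,KR)=65/2, d(KR,S)=29, d(KR,X)=35/2
2. join B+KR (d=57/2, Q=-333/2) ⇒ BKR; edges |B|=245/12, |KR|=97/12
  updated: d(BKR,F)=43/2, d(BKR,S)=45/4, d(BKR,X)=22
3. join BKR+S (d=45/4, Q=-143/2) ⇒ BKRS; edges |BKR|=19/2, |S|=7/4
  updated: d(BKRS,F)=133/8, d(BKRS,X)=63/8
4. join BKRS+F (d=133/8, Q=-61/2) ⇒ BFKRS; edges |BKRS|=37/4, |F|=59/8
  updated: d(BFKRS,X)=-11/8
5. join BFKRS+X (d=-11/8) ⇒ BFKRSX; edges |BFKRS|=-11/16, |X|=-11/16
final tree: ((((B:245/12,(K:-15/8,R:119/8):97/12):19/2,S:7/4):37/4,F:59/8):-11/16,X:-11/16)
total length: 68

37/4,59/8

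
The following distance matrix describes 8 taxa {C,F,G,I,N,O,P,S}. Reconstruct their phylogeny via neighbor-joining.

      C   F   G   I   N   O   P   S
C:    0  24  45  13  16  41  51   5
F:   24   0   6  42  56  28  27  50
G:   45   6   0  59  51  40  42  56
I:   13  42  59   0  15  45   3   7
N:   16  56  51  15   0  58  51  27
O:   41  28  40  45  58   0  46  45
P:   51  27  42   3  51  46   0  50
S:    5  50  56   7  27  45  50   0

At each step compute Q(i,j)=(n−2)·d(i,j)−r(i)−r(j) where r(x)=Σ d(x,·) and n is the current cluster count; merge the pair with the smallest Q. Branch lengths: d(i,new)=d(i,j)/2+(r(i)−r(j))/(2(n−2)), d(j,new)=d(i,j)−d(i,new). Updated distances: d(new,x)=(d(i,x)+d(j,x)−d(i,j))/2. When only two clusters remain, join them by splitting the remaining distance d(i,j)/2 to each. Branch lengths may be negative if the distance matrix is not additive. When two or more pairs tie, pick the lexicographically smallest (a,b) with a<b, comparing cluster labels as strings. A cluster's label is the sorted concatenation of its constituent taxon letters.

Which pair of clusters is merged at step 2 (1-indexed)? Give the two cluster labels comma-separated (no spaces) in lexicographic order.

FG,O

step 1: merge (F,G) at d=6, Q=-496; branch lengths F→-5/2, G→17/2; new cluster FG
  updated: d(C,FG)=63/2, d(FG,I)=95/2, d(FG,N)=101/2, d(FG,O)=31, d(FG,P)=63/2, d(FG,S)=50
step 2: merge (FG,O) at d=31, Q=-353; branch lengths FG→131/10, O→179/10; new cluster FGO
  updated: d(C,FGO)=83/4, d(FGO,I)=123/4, d(FGO,N)=155/4, d(FGO,P)=93/4, d(FGO,S)=32
step 3: merge (I,P) at d=3, Q=-235; branch lengths I→-195/16, P→243/16; new cluster IP
  updated: d(C,IP)=61/2, d(FGO,IP)=51/2, d(IP,N)=63/2, d(IP,S)=27
step 4: merge (FGO,IP) at d=51/2, Q=-155; branch lengths FGO→79/6, IP→37/3; new cluster FGIOP
  updated: d(C,FGIOP)=103/8, d(FGIOP,N)=179/8, d(FGIOP,S)=67/4
step 5: merge (C,S) at d=5, Q=-581/8; branch lengths C→-39/32, S→199/32; new cluster CS
  updated: d(CS,FGIOP)=197/16, d(CS,N)=19
step 6: merge (CS,FGIOP) at d=197/16, Q=-859/16; branch lengths CS→143/32, FGIOP→251/32; new cluster CFGIOPS
  updated: d(CFGIOPS,N)=465/32
step 7: merge (CFGIOPS,N) at d=465/32; branch lengths CFGIOPS→465/64, N→465/64; new cluster CFGINOPS
final tree: (((C:-39/32,S:199/32):143/32,(((F:-5/2,G:17/2):131/10,O:179/10):79/6,(I:-195/16,P:243/16):37/3):251/32):465/64,N:465/64)
total length: 3115/32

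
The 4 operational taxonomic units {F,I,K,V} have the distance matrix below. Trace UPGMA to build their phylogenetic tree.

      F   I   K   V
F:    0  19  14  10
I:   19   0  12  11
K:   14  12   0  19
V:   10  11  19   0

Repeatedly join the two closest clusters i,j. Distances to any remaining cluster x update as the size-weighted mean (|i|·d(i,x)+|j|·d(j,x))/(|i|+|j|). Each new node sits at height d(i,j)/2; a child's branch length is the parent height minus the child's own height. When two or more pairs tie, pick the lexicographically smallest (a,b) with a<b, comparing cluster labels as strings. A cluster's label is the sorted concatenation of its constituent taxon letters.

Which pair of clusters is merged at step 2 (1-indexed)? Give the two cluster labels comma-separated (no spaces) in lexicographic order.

1. join F+V (d=10) ⇒ FV; edges |F|=5, |V|=5
  updated: d(FV,I)=15, d(FV,K)=33/2
2. join I+K (d=12) ⇒ IK; edges |I|=6, |K|=6
  updated: d(FV,IK)=63/4
3. join FV+IK (d=63/4) ⇒ FIKV; edges |FV|=23/8, |IK|=15/8
final tree: ((F:5,V:5):23/8,(I:6,K:6):15/8)
total length: 107/4

I,K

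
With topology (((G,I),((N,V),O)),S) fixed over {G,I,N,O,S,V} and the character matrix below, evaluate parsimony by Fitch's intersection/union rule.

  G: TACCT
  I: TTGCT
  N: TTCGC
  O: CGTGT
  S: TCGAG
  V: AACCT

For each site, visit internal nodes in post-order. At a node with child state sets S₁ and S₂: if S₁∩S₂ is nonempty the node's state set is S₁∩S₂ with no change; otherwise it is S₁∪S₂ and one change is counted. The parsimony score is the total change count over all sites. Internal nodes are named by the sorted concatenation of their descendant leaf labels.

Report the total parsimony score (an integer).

14

GI@0: {T} ∩ {T} = {T} (intersection, +0)
NV@0: {T} ∪ {A} = {A,T} (union, +1)
NOV@0: {A,T} ∪ {C} = {A,C,T} (union, +1)
GINOV@0: {T} ∩ {A,C,T} = {T} (intersection, +0)
GINOSV@0: {T} ∩ {T} = {T} (intersection, +0)
GI@1: {A} ∪ {T} = {A,T} (union, +1)
NV@1: {T} ∪ {A} = {A,T} (union, +1)
NOV@1: {A,T} ∪ {G} = {A,G,T} (union, +1)
GINOV@1: {A,T} ∩ {A,G,T} = {A,T} (intersection, +0)
GINOSV@1: {A,T} ∪ {C} = {A,C,T} (union, +1)
GI@2: {C} ∪ {G} = {C,G} (union, +1)
NV@2: {C} ∩ {C} = {C} (intersection, +0)
NOV@2: {C} ∪ {T} = {C,T} (union, +1)
GINOV@2: {C,G} ∩ {C,T} = {C} (intersection, +0)
GINOSV@2: {C} ∪ {G} = {C,G} (union, +1)
GI@3: {C} ∩ {C} = {C} (intersection, +0)
NV@3: {G} ∪ {C} = {C,G} (union, +1)
NOV@3: {C,G} ∩ {G} = {G} (intersection, +0)
GINOV@3: {C} ∪ {G} = {C,G} (union, +1)
GINOSV@3: {C,G} ∪ {A} = {A,C,G} (union, +1)
GI@4: {T} ∩ {T} = {T} (intersection, +0)
NV@4: {C} ∪ {T} = {C,T} (union, +1)
NOV@4: {C,T} ∩ {T} = {T} (intersection, +0)
GINOV@4: {T} ∩ {T} = {T} (intersection, +0)
GINOSV@4: {T} ∪ {G} = {G,T} (union, +1)
per-site changes: [2, 4, 3, 3, 2]; total = 14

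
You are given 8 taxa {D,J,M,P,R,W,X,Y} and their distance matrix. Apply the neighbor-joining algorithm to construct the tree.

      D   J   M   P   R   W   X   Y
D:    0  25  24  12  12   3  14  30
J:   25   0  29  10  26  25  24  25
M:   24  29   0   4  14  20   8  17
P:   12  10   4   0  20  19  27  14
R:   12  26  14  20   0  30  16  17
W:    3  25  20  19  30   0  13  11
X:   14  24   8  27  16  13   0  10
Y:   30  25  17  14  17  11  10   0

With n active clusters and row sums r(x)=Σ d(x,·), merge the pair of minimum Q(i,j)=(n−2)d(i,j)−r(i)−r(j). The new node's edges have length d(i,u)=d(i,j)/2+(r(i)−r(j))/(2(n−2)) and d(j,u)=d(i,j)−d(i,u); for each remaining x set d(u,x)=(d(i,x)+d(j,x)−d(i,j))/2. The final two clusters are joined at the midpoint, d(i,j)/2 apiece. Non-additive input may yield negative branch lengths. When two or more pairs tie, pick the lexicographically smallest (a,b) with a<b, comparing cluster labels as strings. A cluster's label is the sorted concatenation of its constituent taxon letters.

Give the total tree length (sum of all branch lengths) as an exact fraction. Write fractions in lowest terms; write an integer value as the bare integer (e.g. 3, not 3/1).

iteration 1: select D,W (d=3, Q=-223); attach at lengths (17/12, 19/12); label the merged cluster DW
  updated: d(DW,J)=47/2, d(DW,M)=41/2, d(DW,P)=14, d(DW,R)=39/2, d(DW,X)=12, d(DW,Y)=19
iteration 2: select J,P (d=10, Q=-353/2); attach at lengths (197/20, 3/20); label the merged cluster JP
  updated: d(DW,JP)=55/4, d(JP,M)=23/2, d(JP,R)=18, d(JP,X)=41/2, d(JP,Y)=29/2
iteration 3: select DW,JP (d=55/4, Q=-108); attach at lengths (123/16, 97/16); label the merged cluster DJPW
  updated: d(DJPW,M)=73/8, d(DJPW,R)=95/8, d(DJPW,X)=75/8, d(DJPW,Y)=79/8
iteration 4: select M,X (d=8, Q=-135/2); attach at lengths (115/24, 77/24); label the merged cluster MX
  updated: d(DJPW,MX)=21/4, d(MX,R)=11, d(MX,Y)=19/2
iteration 5: select DJPW,Y (d=79/8, Q=-349/8); attach at lengths (83/32, 233/32); label the merged cluster DJPWY
  updated: d(DJPWY,MX)=39/16, d(DJPWY,R)=19/2
iteration 6: select DJPWY,MX (d=39/16, Q=-367/16); attach at lengths (15/32, 63/32); label the merged cluster DJMPWXY
  updated: d(DJMPWXY,R)=289/32
iteration 7: select DJMPWXY,R (d=289/32); attach at lengths (289/64, 289/64); label the merged cluster DJMPRWXY
final tree: (((((D:17/12,W:19/12):123/16,(J:197/20,P:3/20):97/16):83/32,Y:233/32):15/32,(M:115/24,X:77/24):63/32):289/64,R:289/64)
total length: 1795/32

1795/32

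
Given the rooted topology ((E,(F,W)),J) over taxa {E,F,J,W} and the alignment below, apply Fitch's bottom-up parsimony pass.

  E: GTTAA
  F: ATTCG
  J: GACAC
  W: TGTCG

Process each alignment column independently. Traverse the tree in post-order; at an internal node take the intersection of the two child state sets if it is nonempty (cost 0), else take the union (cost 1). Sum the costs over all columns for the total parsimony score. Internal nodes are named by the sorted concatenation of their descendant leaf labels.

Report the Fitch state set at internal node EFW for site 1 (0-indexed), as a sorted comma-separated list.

[col 0] FW: children F:{A}, W:{T} ∪→ {A,T}; cost 1
[col 0] EFW: children E:{G}, FW:{A,T} ∪→ {A,G,T}; cost 1
[col 0] EFJW: children EFW:{A,G,T}, J:{G} ∩→ {G}; cost 0
[col 1] FW: children F:{T}, W:{G} ∪→ {G,T}; cost 1
[col 1] EFW: children E:{T}, FW:{G,T} ∩→ {T}; cost 0
[col 1] EFJW: children EFW:{T}, J:{A} ∪→ {A,T}; cost 1
[col 2] FW: children F:{T}, W:{T} ∩→ {T}; cost 0
[col 2] EFW: children E:{T}, FW:{T} ∩→ {T}; cost 0
[col 2] EFJW: children EFW:{T}, J:{C} ∪→ {C,T}; cost 1
[col 3] FW: children F:{C}, W:{C} ∩→ {C}; cost 0
[col 3] EFW: children E:{A}, FW:{C} ∪→ {A,C}; cost 1
[col 3] EFJW: children EFW:{A,C}, J:{A} ∩→ {A}; cost 0
[col 4] FW: children F:{G}, W:{G} ∩→ {G}; cost 0
[col 4] EFW: children E:{A}, FW:{G} ∪→ {A,G}; cost 1
[col 4] EFJW: children EFW:{A,G}, J:{C} ∪→ {A,C,G}; cost 1
per-site changes: [2, 2, 1, 1, 2]; total = 8

T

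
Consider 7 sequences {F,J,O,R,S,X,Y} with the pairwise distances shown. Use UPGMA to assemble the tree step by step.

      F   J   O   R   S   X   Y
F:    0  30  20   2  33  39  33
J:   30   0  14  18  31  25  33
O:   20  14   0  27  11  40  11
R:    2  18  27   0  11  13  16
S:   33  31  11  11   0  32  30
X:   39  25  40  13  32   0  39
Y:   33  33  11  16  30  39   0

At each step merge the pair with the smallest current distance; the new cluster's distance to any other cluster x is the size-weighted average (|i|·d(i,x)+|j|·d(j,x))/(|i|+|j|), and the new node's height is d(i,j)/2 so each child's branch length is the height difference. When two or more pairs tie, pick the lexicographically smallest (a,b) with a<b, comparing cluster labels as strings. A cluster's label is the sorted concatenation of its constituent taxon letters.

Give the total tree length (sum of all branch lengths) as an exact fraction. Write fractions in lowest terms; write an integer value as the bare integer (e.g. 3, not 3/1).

4189/60

1. join F+R (d=2) ⇒ FR; edges |F|=1, |R|=1
  updated: d(FR,J)=24, d(FR,O)=47/2, d(FR,S)=22, d(FR,X)=26, d(FR,Y)=49/2
2. join O+S (d=11) ⇒ OS; edges |O|=11/2, |S|=11/2
  updated: d(FR,OS)=91/4, d(J,OS)=45/2, d(OS,X)=36, d(OS,Y)=41/2
3. join OS+Y (d=41/2) ⇒ OSY; edges |OS|=19/4, |Y|=41/4
  updated: d(FR,OSY)=70/3, d(J,OSY)=26, d(OSY,X)=37
4. join FR+OSY (d=70/3) ⇒ FORSY; edges |FR|=32/3, |OSY|=17/12
  updated: d(FORSY,J)=126/5, d(FORSY,X)=163/5
5. join J+X (d=25) ⇒ JX; edges |J|=25/2, |X|=25/2
  updated: d(FORSY,JX)=289/10
6. join FORSY+JX (d=289/10) ⇒ FJORSXY; edges |FORSY|=167/60, |JX|=39/20
final tree: (((F:1,R:1):32/3,((O:11/2,S:11/2):19/4,Y:41/4):17/12):167/60,(J:25/2,X:25/2):39/20)
total length: 4189/60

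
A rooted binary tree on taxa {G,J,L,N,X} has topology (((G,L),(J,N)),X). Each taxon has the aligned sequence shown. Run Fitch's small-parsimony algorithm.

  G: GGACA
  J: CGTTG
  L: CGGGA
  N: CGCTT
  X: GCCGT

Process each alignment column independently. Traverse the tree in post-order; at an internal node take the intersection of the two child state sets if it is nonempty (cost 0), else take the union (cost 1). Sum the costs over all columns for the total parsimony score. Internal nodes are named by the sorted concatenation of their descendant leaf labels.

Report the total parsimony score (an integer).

GL@0: {G} ∪ {C} = {C,G} (union, +1)
JN@0: {C} ∩ {C} = {C} (intersection, +0)
GJLN@0: {C,G} ∩ {C} = {C} (intersection, +0)
GJLNX@0: {C} ∪ {G} = {C,G} (union, +1)
GL@1: {G} ∩ {G} = {G} (intersection, +0)
JN@1: {G} ∩ {G} = {G} (intersection, +0)
GJLN@1: {G} ∩ {G} = {G} (intersection, +0)
GJLNX@1: {G} ∪ {C} = {C,G} (union, +1)
GL@2: {A} ∪ {G} = {A,G} (union, +1)
JN@2: {T} ∪ {C} = {C,T} (union, +1)
GJLN@2: {A,G} ∪ {C,T} = {A,C,G,T} (union, +1)
GJLNX@2: {A,C,G,T} ∩ {C} = {C} (intersection, +0)
GL@3: {C} ∪ {G} = {C,G} (union, +1)
JN@3: {T} ∩ {T} = {T} (intersection, +0)
GJLN@3: {C,G} ∪ {T} = {C,G,T} (union, +1)
GJLNX@3: {C,G,T} ∩ {G} = {G} (intersection, +0)
GL@4: {A} ∩ {A} = {A} (intersection, +0)
JN@4: {G} ∪ {T} = {G,T} (union, +1)
GJLN@4: {A} ∪ {G,T} = {A,G,T} (union, +1)
GJLNX@4: {A,G,T} ∩ {T} = {T} (intersection, +0)
per-site changes: [2, 1, 3, 2, 2]; total = 10

10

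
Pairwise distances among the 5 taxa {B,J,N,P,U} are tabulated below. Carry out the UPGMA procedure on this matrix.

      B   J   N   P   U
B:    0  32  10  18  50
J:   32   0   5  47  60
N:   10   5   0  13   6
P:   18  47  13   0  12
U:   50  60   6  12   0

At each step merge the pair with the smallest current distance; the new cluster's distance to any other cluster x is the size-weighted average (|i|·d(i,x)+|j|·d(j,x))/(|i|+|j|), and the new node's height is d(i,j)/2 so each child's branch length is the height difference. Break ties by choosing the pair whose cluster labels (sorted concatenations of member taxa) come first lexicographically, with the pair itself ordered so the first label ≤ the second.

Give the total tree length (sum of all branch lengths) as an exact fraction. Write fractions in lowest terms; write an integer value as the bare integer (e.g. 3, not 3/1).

1. join J+N (d=5) ⇒ JN; edges |J|=5/2, |N|=5/2
  updated: d(B,JN)=21, d(JN,P)=30, d(JN,U)=33
2. join P+U (d=12) ⇒ PU; edges |P|=6, |U|=6
  updated: d(B,PU)=34, d(JN,PU)=63/2
3. join B+JN (d=21) ⇒ BJN; edges |B|=21/2, |JN|=8
  updated: d(BJN,PU)=97/3
4. join BJN+PU (d=97/3) ⇒ BJNPU; edges |BJN|=17/3, |PU|=61/6
final tree: ((B:21/2,(J:5/2,N:5/2):8):17/3,(P:6,U:6):61/6)
total length: 154/3

154/3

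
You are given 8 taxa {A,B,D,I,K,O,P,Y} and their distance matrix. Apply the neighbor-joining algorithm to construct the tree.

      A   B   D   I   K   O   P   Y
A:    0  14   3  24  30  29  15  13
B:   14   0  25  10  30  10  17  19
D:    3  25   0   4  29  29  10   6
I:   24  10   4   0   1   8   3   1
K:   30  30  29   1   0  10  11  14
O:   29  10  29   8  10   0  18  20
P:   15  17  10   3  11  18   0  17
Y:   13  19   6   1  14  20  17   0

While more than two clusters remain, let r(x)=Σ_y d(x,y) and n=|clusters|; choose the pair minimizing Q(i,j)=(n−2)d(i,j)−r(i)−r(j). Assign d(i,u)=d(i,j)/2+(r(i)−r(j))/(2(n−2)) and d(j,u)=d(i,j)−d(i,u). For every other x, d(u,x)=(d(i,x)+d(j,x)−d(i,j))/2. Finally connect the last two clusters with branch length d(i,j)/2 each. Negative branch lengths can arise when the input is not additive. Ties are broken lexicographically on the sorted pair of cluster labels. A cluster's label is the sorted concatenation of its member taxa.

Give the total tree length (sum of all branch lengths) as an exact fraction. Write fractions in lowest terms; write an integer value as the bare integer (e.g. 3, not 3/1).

1329/32

step 1: merge (A,D) at d=3, Q=-216; branch lengths A→10/3, D→-1/3; new cluster AD
  updated: d(AD,B)=18, d(AD,I)=25/2, d(AD,K)=28, d(AD,O)=55/2, d(AD,P)=11, d(AD,Y)=8
step 2: merge (B,O) at d=10, Q=-295/2; branch lengths B→121/20, O→79/20; new cluster BO
  updated: d(AD,BO)=71/4, d(BO,I)=4, d(BO,K)=15, d(BO,P)=25/2, d(BO,Y)=29/2
step 3: merge (AD,Y) at d=8, Q=-399/4; branch lengths AD→219/32, Y→37/32; new cluster ADY
  updated: d(ADY,BO)=97/8, d(ADY,I)=11/4, d(ADY,K)=17, d(ADY,P)=10
step 4: merge (I,K) at d=1, Q=-207/4; branch lengths I→-121/24, K→145/24; new cluster IK
  updated: d(ADY,IK)=75/8, d(BO,IK)=9, d(IK,P)=13/2
step 5: merge (ADY,BO) at d=97/8, Q=-327/8; branch lengths ADY→177/32, BO→211/32; new cluster ABDOY
  updated: d(ABDOY,IK)=25/8, d(ABDOY,P)=83/16
step 6: merge (ABDOY,IK) at d=25/8, Q=-237/16; branch lengths ABDOY→29/32, IK→71/32; new cluster ABDIKOY
  updated: d(ABDIKOY,P)=137/32
step 7: merge (ABDIKOY,P) at d=137/32; branch lengths ABDIKOY→137/64, P→137/64; new cluster ABDIKOPY
final tree: (((((A:10/3,D:-1/3):219/32,Y:37/32):177/32,(B:121/20,O:79/20):211/32):29/32,(I:-121/24,K:145/24):71/32):137/64,P:137/64)
total length: 1329/32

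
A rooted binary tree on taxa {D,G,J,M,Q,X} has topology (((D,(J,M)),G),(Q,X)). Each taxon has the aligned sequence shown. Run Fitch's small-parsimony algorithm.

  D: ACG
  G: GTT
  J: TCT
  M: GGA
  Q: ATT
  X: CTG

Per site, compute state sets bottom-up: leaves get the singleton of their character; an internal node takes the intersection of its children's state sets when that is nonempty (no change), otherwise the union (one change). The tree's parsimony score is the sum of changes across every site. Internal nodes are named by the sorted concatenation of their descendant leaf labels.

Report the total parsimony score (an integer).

JM@0: {T} ∪ {G} = {G,T} (union, +1)
DJM@0: {A} ∪ {G,T} = {A,G,T} (union, +1)
DGJM@0: {A,G,T} ∩ {G} = {G} (intersection, +0)
QX@0: {A} ∪ {C} = {A,C} (union, +1)
DGJMQX@0: {G} ∪ {A,C} = {A,C,G} (union, +1)
JM@1: {C} ∪ {G} = {C,G} (union, +1)
DJM@1: {C} ∩ {C,G} = {C} (intersection, +0)
DGJM@1: {C} ∪ {T} = {C,T} (union, +1)
QX@1: {T} ∩ {T} = {T} (intersection, +0)
DGJMQX@1: {C,T} ∩ {T} = {T} (intersection, +0)
JM@2: {T} ∪ {A} = {A,T} (union, +1)
DJM@2: {G} ∪ {A,T} = {A,G,T} (union, +1)
DGJM@2: {A,G,T} ∩ {T} = {T} (intersection, +0)
QX@2: {T} ∪ {G} = {G,T} (union, +1)
DGJMQX@2: {T} ∩ {G,T} = {T} (intersection, +0)
per-site changes: [4, 2, 3]; total = 9

9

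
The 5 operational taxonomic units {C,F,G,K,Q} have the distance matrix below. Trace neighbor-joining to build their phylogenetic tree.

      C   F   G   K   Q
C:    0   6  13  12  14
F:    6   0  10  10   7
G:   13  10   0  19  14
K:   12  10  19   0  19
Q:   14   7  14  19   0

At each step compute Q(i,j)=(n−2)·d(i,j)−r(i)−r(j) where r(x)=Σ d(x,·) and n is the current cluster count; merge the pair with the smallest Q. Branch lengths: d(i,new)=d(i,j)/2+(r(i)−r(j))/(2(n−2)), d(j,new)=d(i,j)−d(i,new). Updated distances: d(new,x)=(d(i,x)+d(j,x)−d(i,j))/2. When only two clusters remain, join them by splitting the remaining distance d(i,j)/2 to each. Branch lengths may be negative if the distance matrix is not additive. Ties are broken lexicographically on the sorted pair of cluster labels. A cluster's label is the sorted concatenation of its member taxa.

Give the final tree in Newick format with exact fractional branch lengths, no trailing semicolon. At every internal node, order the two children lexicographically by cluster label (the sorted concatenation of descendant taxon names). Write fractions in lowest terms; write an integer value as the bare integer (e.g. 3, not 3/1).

iteration 1: select C,K (d=12, Q=-69); attach at lengths (7/2, 17/2); label the merged cluster CK
  updated: d(CK,F)=2, d(CK,G)=10, d(CK,Q)=21/2
iteration 2: select CK,F (d=2, Q=-75/2); attach at lengths (15/8, 1/8); label the merged cluster CFK
  updated: d(CFK,G)=9, d(CFK,Q)=31/4
iteration 3: select CFK,G (d=9, Q=-123/4); attach at lengths (11/8, 61/8); label the merged cluster CFGK
  updated: d(CFGK,Q)=51/8
iteration 4: select CFGK,Q (d=51/8); attach at lengths (51/16, 51/16); label the merged cluster CFGKQ
final tree: ((((C:7/2,K:17/2):15/8,F:1/8):11/8,G:61/8):51/16,Q:51/16)
total length: 235/8

((((C:7/2,K:17/2):15/8,F:1/8):11/8,G:61/8):51/16,Q:51/16)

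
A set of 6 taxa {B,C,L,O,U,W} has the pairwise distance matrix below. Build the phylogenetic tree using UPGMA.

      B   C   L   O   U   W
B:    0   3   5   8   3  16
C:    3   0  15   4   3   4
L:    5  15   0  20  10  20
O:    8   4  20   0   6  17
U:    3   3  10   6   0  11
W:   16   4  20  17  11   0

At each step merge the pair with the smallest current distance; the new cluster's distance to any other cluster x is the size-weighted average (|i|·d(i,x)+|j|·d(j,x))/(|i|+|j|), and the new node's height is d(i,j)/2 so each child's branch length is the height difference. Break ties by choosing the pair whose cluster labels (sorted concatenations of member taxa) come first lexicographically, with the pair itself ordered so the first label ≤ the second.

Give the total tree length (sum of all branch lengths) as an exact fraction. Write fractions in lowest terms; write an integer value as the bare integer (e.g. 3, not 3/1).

1. join B+C (d=3) ⇒ BC; edges |B|=3/2, |C|=3/2
  updated: d(BC,L)=10, d(BC,O)=6, d(BC,U)=3, d(BC,W)=10
2. join BC+U (d=3) ⇒ BCU; edges |BC|=0, |U|=3/2
  updated: d(BCU,L)=10, d(BCU,O)=6, d(BCU,W)=31/3
3. join BCU+O (d=6) ⇒ BCOU; edges |BCU|=3/2, |O|=3
  updated: d(BCOU,L)=25/2, d(BCOU,W)=12
4. join BCOU+W (d=12) ⇒ BCOUW; edges |BCOU|=3, |W|=6
  updated: d(BCOUW,L)=14
5. join BCOUW+L (d=14) ⇒ BCLOUW; edges |BCOUW|=1, |L|=7
final tree: (((((B:3/2,C:3/2):0,U:3/2):3/2,O:3):3,W:6):1,L:7)
total length: 26

26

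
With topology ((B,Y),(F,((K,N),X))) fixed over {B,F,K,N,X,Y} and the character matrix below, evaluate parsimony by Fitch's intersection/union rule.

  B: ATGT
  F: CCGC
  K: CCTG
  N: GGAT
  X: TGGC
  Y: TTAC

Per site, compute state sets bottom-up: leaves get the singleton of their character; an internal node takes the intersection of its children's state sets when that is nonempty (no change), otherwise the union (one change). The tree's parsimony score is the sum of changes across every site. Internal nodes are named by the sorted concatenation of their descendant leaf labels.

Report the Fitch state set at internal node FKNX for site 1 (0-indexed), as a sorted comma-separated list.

[col 0] BY: children B:{A}, Y:{T} ∪→ {A,T}; cost 1
[col 0] KN: children K:{C}, N:{G} ∪→ {C,G}; cost 1
[col 0] KNX: children KN:{C,G}, X:{T} ∪→ {C,G,T}; cost 1
[col 0] FKNX: children F:{C}, KNX:{C,G,T} ∩→ {C}; cost 0
[col 0] BFKNXY: children BY:{A,T}, FKNX:{C} ∪→ {A,C,T}; cost 1
[col 1] BY: children B:{T}, Y:{T} ∩→ {T}; cost 0
[col 1] KN: children K:{C}, N:{G} ∪→ {C,G}; cost 1
[col 1] KNX: children KN:{C,G}, X:{G} ∩→ {G}; cost 0
[col 1] FKNX: children F:{C}, KNX:{G} ∪→ {C,G}; cost 1
[col 1] BFKNXY: children BY:{T}, FKNX:{C,G} ∪→ {C,G,T}; cost 1
[col 2] BY: children B:{G}, Y:{A} ∪→ {A,G}; cost 1
[col 2] KN: children K:{T}, N:{A} ∪→ {A,T}; cost 1
[col 2] KNX: children KN:{A,T}, X:{G} ∪→ {A,G,T}; cost 1
[col 2] FKNX: children F:{G}, KNX:{A,G,T} ∩→ {G}; cost 0
[col 2] BFKNXY: children BY:{A,G}, FKNX:{G} ∩→ {G}; cost 0
[col 3] BY: children B:{T}, Y:{C} ∪→ {C,T}; cost 1
[col 3] KN: children K:{G}, N:{T} ∪→ {G,T}; cost 1
[col 3] KNX: children KN:{G,T}, X:{C} ∪→ {C,G,T}; cost 1
[col 3] FKNX: children F:{C}, KNX:{C,G,T} ∩→ {C}; cost 0
[col 3] BFKNXY: children BY:{C,T}, FKNX:{C} ∩→ {C}; cost 0
per-site changes: [4, 3, 3, 3]; total = 13

C,G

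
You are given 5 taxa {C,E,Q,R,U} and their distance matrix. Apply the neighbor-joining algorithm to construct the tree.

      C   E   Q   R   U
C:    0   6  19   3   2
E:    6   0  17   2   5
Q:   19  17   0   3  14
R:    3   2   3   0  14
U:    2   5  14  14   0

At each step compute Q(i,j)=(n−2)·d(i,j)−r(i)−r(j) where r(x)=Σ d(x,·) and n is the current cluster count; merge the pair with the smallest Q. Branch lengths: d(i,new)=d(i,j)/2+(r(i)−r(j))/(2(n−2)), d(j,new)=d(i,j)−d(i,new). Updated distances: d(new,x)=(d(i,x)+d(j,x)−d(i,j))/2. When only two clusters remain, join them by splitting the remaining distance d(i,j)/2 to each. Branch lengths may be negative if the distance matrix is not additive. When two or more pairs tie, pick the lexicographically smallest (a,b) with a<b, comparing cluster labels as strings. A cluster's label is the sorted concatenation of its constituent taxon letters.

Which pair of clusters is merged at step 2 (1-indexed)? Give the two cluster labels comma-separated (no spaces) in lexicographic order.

C,U

step 1: merge (Q,R) at d=3, Q=-66; branch lengths Q→20/3, R→-11/3; new cluster QR
  updated: d(C,QR)=19/2, d(E,QR)=8, d(QR,U)=25/2
step 2: merge (C,U) at d=2, Q=-33; branch lengths C→1/2, U→3/2; new cluster CU
  updated: d(CU,E)=9/2, d(CU,QR)=10
step 3: merge (CU,E) at d=9/2, Q=-45/2; branch lengths CU→13/4, E→5/4; new cluster CEU
  updated: d(CEU,QR)=27/4
step 4: merge (CEU,QR) at d=27/4; branch lengths CEU→27/8, QR→27/8; new cluster CEQRU
final tree: (((C:1/2,U:3/2):13/4,E:5/4):27/8,(Q:20/3,R:-11/3):27/8)
total length: 65/4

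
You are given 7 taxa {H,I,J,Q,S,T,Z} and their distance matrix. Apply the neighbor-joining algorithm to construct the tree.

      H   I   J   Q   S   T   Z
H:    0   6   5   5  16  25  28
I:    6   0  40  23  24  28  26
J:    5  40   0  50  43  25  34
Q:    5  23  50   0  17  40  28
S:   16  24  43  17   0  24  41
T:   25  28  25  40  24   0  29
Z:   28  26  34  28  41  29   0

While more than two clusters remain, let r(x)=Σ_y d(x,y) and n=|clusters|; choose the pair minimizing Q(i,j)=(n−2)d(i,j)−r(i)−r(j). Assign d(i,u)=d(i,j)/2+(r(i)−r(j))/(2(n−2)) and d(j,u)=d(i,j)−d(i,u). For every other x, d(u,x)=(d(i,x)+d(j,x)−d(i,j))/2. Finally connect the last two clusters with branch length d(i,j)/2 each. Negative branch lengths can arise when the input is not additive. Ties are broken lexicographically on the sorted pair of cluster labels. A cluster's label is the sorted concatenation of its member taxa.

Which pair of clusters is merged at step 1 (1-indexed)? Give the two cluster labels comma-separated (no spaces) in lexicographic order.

1. join H+J (d=5, Q=-257) ⇒ HJ; edges |H|=-87/10, |J|=137/10
  updated: d(HJ,I)=41/2, d(HJ,Q)=25, d(HJ,S)=27, d(HJ,T)=45/2, d(HJ,Z)=57/2
2. join Q+S (d=17, Q=-198) ⇒ QS; edges |Q|=17/2, |S|=17/2
  updated: d(HJ,QS)=35/2, d(I,QS)=15, d(QS,T)=47/2, d(QS,Z)=26
3. join I+QS (d=15, Q=-253/2) ⇒ IQS; edges |I|=35/4, |QS|=25/4
  updated: d(HJ,IQS)=23/2, d(IQS,T)=73/4, d(IQS,Z)=37/2
4. join HJ+IQS (d=23/2, Q=-351/4) ⇒ HIJQS; edges |HJ|=149/16, |IQS|=35/16
  updated: d(HIJQS,T)=117/8, d(HIJQS,Z)=71/4
5. join HIJQS+T (d=117/8, Q=-491/8) ⇒ HIJQST; edges |HIJQS|=27/16, |T|=207/16
  updated: d(HIJQST,Z)=257/16
6. join HIJQST+Z (d=257/16) ⇒ HIJQSTZ; edges |HIJQST|=257/32, |Z|=257/32
final tree: ((((H:-87/10,J:137/10):149/16,(I:35/4,(Q:17/2,S:17/2):25/4):35/16):27/16,T:207/16):257/32,Z:257/32)
total length: 1267/16

H,J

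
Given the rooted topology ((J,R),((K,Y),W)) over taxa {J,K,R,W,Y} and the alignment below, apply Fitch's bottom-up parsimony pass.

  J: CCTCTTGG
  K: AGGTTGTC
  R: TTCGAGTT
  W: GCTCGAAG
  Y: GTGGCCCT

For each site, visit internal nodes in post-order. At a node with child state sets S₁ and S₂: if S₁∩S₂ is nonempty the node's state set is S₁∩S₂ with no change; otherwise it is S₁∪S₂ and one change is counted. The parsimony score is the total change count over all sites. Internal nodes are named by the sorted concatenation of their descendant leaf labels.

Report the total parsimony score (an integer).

[col 0] JR: children J:{C}, R:{T} ∪→ {C,T}; cost 1
[col 0] KY: children K:{A}, Y:{G} ∪→ {A,G}; cost 1
[col 0] KWY: children KY:{A,G}, W:{G} ∩→ {G}; cost 0
[col 0] JKRWY: children JR:{C,T}, KWY:{G} ∪→ {C,G,T}; cost 1
[col 1] JR: children J:{C}, R:{T} ∪→ {C,T}; cost 1
[col 1] KY: children K:{G}, Y:{T} ∪→ {G,T}; cost 1
[col 1] KWY: children KY:{G,T}, W:{C} ∪→ {C,G,T}; cost 1
[col 1] JKRWY: children JR:{C,T}, KWY:{C,G,T} ∩→ {C,T}; cost 0
[col 2] JR: children J:{T}, R:{C} ∪→ {C,T}; cost 1
[col 2] KY: children K:{G}, Y:{G} ∩→ {G}; cost 0
[col 2] KWY: children KY:{G}, W:{T} ∪→ {G,T}; cost 1
[col 2] JKRWY: children JR:{C,T}, KWY:{G,T} ∩→ {T}; cost 0
[col 3] JR: children J:{C}, R:{G} ∪→ {C,G}; cost 1
[col 3] KY: children K:{T}, Y:{G} ∪→ {G,T}; cost 1
[col 3] KWY: children KY:{G,T}, W:{C} ∪→ {C,G,T}; cost 1
[col 3] JKRWY: children JR:{C,G}, KWY:{C,G,T} ∩→ {C,G}; cost 0
[col 4] JR: children J:{T}, R:{A} ∪→ {A,T}; cost 1
[col 4] KY: children K:{T}, Y:{C} ∪→ {C,T}; cost 1
[col 4] KWY: children KY:{C,T}, W:{G} ∪→ {C,G,T}; cost 1
[col 4] JKRWY: children JR:{A,T}, KWY:{C,G,T} ∩→ {T}; cost 0
[col 5] JR: children J:{T}, R:{G} ∪→ {G,T}; cost 1
[col 5] KY: children K:{G}, Y:{C} ∪→ {C,G}; cost 1
[col 5] KWY: children KY:{C,G}, W:{A} ∪→ {A,C,G}; cost 1
[col 5] JKRWY: children JR:{G,T}, KWY:{A,C,G} ∩→ {G}; cost 0
[col 6] JR: children J:{G}, R:{T} ∪→ {G,T}; cost 1
[col 6] KY: children K:{T}, Y:{C} ∪→ {C,T}; cost 1
[col 6] KWY: children KY:{C,T}, W:{A} ∪→ {A,C,T}; cost 1
[col 6] JKRWY: children JR:{G,T}, KWY:{A,C,T} ∩→ {T}; cost 0
[col 7] JR: children J:{G}, R:{T} ∪→ {G,T}; cost 1
[col 7] KY: children K:{C}, Y:{T} ∪→ {C,T}; cost 1
[col 7] KWY: children KY:{C,T}, W:{G} ∪→ {C,G,T}; cost 1
[col 7] JKRWY: children JR:{G,T}, KWY:{C,G,T} ∩→ {G,T}; cost 0
per-site changes: [3, 3, 2, 3, 3, 3, 3, 3]; total = 23

23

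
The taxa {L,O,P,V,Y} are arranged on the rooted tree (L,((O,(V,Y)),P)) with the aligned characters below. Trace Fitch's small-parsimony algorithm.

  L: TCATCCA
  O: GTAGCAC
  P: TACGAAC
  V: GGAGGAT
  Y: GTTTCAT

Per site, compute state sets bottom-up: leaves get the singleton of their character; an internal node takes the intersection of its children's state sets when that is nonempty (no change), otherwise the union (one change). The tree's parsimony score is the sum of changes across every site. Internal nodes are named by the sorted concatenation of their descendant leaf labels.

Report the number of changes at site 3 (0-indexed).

2

site 0, node VY: V={G} ∩ Y={G} → {G} (+0)
site 0, node OVY: O={G} ∩ VY={G} → {G} (+0)
site 0, node OPVY: OVY={G} ∪ P={T} → {G,T} (+1)
site 0, node LOPVY: L={T} ∩ OPVY={G,T} → {T} (+0)
site 1, node VY: V={G} ∪ Y={T} → {G,T} (+1)
site 1, node OVY: O={T} ∩ VY={G,T} → {T} (+0)
site 1, node OPVY: OVY={T} ∪ P={A} → {A,T} (+1)
site 1, node LOPVY: L={C} ∪ OPVY={A,T} → {A,C,T} (+1)
site 2, node VY: V={A} ∪ Y={T} → {A,T} (+1)
site 2, node OVY: O={A} ∩ VY={A,T} → {A} (+0)
site 2, node OPVY: OVY={A} ∪ P={C} → {A,C} (+1)
site 2, node LOPVY: L={A} ∩ OPVY={A,C} → {A} (+0)
site 3, node VY: V={G} ∪ Y={T} → {G,T} (+1)
site 3, node OVY: O={G} ∩ VY={G,T} → {G} (+0)
site 3, node OPVY: OVY={G} ∩ P={G} → {G} (+0)
site 3, node LOPVY: L={T} ∪ OPVY={G} → {G,T} (+1)
site 4, node VY: V={G} ∪ Y={C} → {C,G} (+1)
site 4, node OVY: O={C} ∩ VY={C,G} → {C} (+0)
site 4, node OPVY: OVY={C} ∪ P={A} → {A,C} (+1)
site 4, node LOPVY: L={C} ∩ OPVY={A,C} → {C} (+0)
site 5, node VY: V={A} ∩ Y={A} → {A} (+0)
site 5, node OVY: O={A} ∩ VY={A} → {A} (+0)
site 5, node OPVY: OVY={A} ∩ P={A} → {A} (+0)
site 5, node LOPVY: L={C} ∪ OPVY={A} → {A,C} (+1)
site 6, node VY: V={T} ∩ Y={T} → {T} (+0)
site 6, node OVY: O={C} ∪ VY={T} → {C,T} (+1)
site 6, node OPVY: OVY={C,T} ∩ P={C} → {C} (+0)
site 6, node LOPVY: L={A} ∪ OPVY={C} → {A,C} (+1)
per-site changes: [1, 3, 2, 2, 2, 1, 2]; total = 13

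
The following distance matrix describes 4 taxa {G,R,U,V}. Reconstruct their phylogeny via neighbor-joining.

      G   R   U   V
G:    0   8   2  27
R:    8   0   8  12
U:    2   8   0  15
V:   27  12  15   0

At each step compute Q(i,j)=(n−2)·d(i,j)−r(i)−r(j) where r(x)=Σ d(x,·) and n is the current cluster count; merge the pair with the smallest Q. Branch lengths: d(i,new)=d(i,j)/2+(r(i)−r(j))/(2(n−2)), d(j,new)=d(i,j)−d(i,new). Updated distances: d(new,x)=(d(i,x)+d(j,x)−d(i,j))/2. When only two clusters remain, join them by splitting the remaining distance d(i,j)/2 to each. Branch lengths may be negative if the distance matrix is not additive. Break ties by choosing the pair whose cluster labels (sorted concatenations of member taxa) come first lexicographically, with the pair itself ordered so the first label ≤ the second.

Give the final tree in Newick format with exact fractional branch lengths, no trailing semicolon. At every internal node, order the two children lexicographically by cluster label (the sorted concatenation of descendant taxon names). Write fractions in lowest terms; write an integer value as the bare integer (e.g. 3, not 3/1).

1. join G+U (d=2, Q=-58) ⇒ GU; edges |G|=4, |U|=-2
  updated: d(GU,R)=7, d(GU,V)=20
2. join GU+R (d=7, Q=-39) ⇒ GRU; edges |GU|=15/2, |R|=-1/2
  updated: d(GRU,V)=25/2
3. join GRU+V (d=25/2) ⇒ GRUV; edges |GRU|=25/4, |V|=25/4
final tree: (((G:4,U:-2):15/2,R:-1/2):25/4,V:25/4)
total length: 43/2

(((G:4,U:-2):15/2,R:-1/2):25/4,V:25/4)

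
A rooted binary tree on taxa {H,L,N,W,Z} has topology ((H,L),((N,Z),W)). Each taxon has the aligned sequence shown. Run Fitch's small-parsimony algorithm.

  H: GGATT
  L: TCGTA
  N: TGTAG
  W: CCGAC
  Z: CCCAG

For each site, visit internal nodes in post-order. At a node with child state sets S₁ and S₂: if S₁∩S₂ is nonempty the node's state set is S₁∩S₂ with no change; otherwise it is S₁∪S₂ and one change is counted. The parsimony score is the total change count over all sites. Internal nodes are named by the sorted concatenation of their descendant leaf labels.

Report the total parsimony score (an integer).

12

[col 0] HL: children H:{G}, L:{T} ∪→ {G,T}; cost 1
[col 0] NZ: children N:{T}, Z:{C} ∪→ {C,T}; cost 1
[col 0] NWZ: children NZ:{C,T}, W:{C} ∩→ {C}; cost 0
[col 0] HLNWZ: children HL:{G,T}, NWZ:{C} ∪→ {C,G,T}; cost 1
[col 1] HL: children H:{G}, L:{C} ∪→ {C,G}; cost 1
[col 1] NZ: children N:{G}, Z:{C} ∪→ {C,G}; cost 1
[col 1] NWZ: children NZ:{C,G}, W:{C} ∩→ {C}; cost 0
[col 1] HLNWZ: children HL:{C,G}, NWZ:{C} ∩→ {C}; cost 0
[col 2] HL: children H:{A}, L:{G} ∪→ {A,G}; cost 1
[col 2] NZ: children N:{T}, Z:{C} ∪→ {C,T}; cost 1
[col 2] NWZ: children NZ:{C,T}, W:{G} ∪→ {C,G,T}; cost 1
[col 2] HLNWZ: children HL:{A,G}, NWZ:{C,G,T} ∩→ {G}; cost 0
[col 3] HL: children H:{T}, L:{T} ∩→ {T}; cost 0
[col 3] NZ: children N:{A}, Z:{A} ∩→ {A}; cost 0
[col 3] NWZ: children NZ:{A}, W:{A} ∩→ {A}; cost 0
[col 3] HLNWZ: children HL:{T}, NWZ:{A} ∪→ {A,T}; cost 1
[col 4] HL: children H:{T}, L:{A} ∪→ {A,T}; cost 1
[col 4] NZ: children N:{G}, Z:{G} ∩→ {G}; cost 0
[col 4] NWZ: children NZ:{G}, W:{C} ∪→ {C,G}; cost 1
[col 4] HLNWZ: children HL:{A,T}, NWZ:{C,G} ∪→ {A,C,G,T}; cost 1
per-site changes: [3, 2, 3, 1, 3]; total = 12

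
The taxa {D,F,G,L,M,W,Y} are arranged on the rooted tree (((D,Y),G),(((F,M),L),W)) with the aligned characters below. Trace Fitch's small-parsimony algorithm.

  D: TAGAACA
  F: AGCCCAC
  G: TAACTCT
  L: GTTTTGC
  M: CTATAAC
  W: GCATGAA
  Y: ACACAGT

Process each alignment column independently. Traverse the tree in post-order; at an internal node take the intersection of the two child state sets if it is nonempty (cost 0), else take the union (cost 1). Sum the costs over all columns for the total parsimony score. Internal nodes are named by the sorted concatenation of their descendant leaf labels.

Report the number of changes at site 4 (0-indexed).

site 0, node DY: D={T} ∪ Y={A} → {A,T} (+1)
site 0, node DGY: DY={A,T} ∩ G={T} → {T} (+0)
site 0, node FM: F={A} ∪ M={C} → {A,C} (+1)
site 0, node FLM: FM={A,C} ∪ L={G} → {A,C,G} (+1)
site 0, node FLMW: FLM={A,C,G} ∩ W={G} → {G} (+0)
site 0, node DFGLMWY: DGY={T} ∪ FLMW={G} → {G,T} (+1)
site 1, node DY: D={A} ∪ Y={C} → {A,C} (+1)
site 1, node DGY: DY={A,C} ∩ G={A} → {A} (+0)
site 1, node FM: F={G} ∪ M={T} → {G,T} (+1)
site 1, node FLM: FM={G,T} ∩ L={T} → {T} (+0)
site 1, node FLMW: FLM={T} ∪ W={C} → {C,T} (+1)
site 1, node DFGLMWY: DGY={A} ∪ FLMW={C,T} → {A,C,T} (+1)
site 2, node DY: D={G} ∪ Y={A} → {A,G} (+1)
site 2, node DGY: DY={A,G} ∩ G={A} → {A} (+0)
site 2, node FM: F={C} ∪ M={A} → {A,C} (+1)
site 2, node FLM: FM={A,C} ∪ L={T} → {A,C,T} (+1)
site 2, node FLMW: FLM={A,C,T} ∩ W={A} → {A} (+0)
site 2, node DFGLMWY: DGY={A} ∩ FLMW={A} → {A} (+0)
site 3, node DY: D={A} ∪ Y={C} → {A,C} (+1)
site 3, node DGY: DY={A,C} ∩ G={C} → {C} (+0)
site 3, node FM: F={C} ∪ M={T} → {C,T} (+1)
site 3, node FLM: FM={C,T} ∩ L={T} → {T} (+0)
site 3, node FLMW: FLM={T} ∩ W={T} → {T} (+0)
site 3, node DFGLMWY: DGY={C} ∪ FLMW={T} → {C,T} (+1)
site 4, node DY: D={A} ∩ Y={A} → {A} (+0)
site 4, node DGY: DY={A} ∪ G={T} → {A,T} (+1)
site 4, node FM: F={C} ∪ M={A} → {A,C} (+1)
site 4, node FLM: FM={A,C} ∪ L={T} → {A,C,T} (+1)
site 4, node FLMW: FLM={A,C,T} ∪ W={G} → {A,C,G,T} (+1)
site 4, node DFGLMWY: DGY={A,T} ∩ FLMW={A,C,G,T} → {A,T} (+0)
site 5, node DY: D={C} ∪ Y={G} → {C,G} (+1)
site 5, node DGY: DY={C,G} ∩ G={C} → {C} (+0)
site 5, node FM: F={A} ∩ M={A} → {A} (+0)
site 5, node FLM: FM={A} ∪ L={G} → {A,G} (+1)
site 5, node FLMW: FLM={A,G} ∩ W={A} → {A} (+0)
site 5, node DFGLMWY: DGY={C} ∪ FLMW={A} → {A,C} (+1)
site 6, node DY: D={A} ∪ Y={T} → {A,T} (+1)
site 6, node DGY: DY={A,T} ∩ G={T} → {T} (+0)
site 6, node FM: F={C} ∩ M={C} → {C} (+0)
site 6, node FLM: FM={C} ∩ L={C} → {C} (+0)
site 6, node FLMW: FLM={C} ∪ W={A} → {A,C} (+1)
site 6, node DFGLMWY: DGY={T} ∪ FLMW={A,C} → {A,C,T} (+1)
per-site changes: [4, 4, 3, 3, 4, 3, 3]; total = 24

4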